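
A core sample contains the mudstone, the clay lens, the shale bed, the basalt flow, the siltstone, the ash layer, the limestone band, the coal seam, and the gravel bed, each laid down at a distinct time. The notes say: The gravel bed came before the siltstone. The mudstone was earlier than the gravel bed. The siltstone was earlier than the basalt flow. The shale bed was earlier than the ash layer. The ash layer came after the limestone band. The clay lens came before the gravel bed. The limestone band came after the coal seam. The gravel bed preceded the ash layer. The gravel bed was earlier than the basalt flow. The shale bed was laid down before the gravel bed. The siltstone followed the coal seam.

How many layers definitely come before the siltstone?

Directly stated before the siltstone: the coal seam and the gravel bed.
The clay lens reaches the siltstone via the clay lens → the gravel bed → the siltstone.
The mudstone reaches the siltstone via the mudstone → the gravel bed → the siltstone.
The shale bed reaches the siltstone via the shale bed → the gravel bed → the siltstone.
That's the clay lens, the coal seam, the gravel bed, the mudstone, and the shale bed — 5 in all.

5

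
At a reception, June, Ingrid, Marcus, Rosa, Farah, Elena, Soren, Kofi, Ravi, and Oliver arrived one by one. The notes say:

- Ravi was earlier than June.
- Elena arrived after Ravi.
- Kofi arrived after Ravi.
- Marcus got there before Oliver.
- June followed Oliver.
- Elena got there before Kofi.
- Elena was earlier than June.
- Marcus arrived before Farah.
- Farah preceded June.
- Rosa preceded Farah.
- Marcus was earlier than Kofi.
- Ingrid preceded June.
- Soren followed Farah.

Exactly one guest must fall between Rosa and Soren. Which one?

Tracing the constraints gives Rosa → Farah → Soren, so Farah sits after Rosa and before Soren.
No other guest is forced both after Rosa and before Soren.

Farah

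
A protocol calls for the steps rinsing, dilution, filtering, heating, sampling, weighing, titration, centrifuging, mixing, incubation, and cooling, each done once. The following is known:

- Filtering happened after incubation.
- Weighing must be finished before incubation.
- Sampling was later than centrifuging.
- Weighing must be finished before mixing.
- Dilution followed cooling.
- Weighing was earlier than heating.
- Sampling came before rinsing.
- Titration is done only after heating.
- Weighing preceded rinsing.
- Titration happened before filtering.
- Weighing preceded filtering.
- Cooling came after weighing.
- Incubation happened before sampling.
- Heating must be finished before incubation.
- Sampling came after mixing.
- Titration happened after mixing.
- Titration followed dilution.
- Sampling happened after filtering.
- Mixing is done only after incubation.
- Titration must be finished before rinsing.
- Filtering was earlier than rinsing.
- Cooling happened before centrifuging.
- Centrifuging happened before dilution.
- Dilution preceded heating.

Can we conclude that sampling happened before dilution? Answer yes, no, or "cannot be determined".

no

Tracing the constraints gives dilution → titration → filtering → sampling, so dilution must come before sampling.
That means sampling cannot be before dilution.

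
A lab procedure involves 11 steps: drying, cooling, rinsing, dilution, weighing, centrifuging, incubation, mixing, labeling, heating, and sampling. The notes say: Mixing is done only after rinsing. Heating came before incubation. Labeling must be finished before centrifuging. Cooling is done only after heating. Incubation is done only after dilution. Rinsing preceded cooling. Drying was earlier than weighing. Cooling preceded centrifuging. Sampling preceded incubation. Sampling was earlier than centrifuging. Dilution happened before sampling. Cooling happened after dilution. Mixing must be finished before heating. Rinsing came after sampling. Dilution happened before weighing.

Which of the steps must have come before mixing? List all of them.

dilution, rinsing, sampling

Directly stated before mixing: rinsing.
Dilution reaches mixing via dilution → sampling → rinsing → mixing.
Sampling reaches mixing via sampling → rinsing → mixing.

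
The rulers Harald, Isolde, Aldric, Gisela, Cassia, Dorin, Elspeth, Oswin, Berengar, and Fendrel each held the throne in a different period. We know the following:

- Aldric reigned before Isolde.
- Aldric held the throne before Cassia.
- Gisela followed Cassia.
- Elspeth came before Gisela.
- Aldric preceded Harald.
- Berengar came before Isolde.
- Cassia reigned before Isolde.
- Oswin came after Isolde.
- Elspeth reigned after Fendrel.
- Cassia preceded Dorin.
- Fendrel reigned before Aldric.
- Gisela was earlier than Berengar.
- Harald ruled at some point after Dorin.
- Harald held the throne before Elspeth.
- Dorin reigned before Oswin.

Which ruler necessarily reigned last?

Every other ruler has a chain of constraints placing them before Oswin, so Oswin is last.

Oswin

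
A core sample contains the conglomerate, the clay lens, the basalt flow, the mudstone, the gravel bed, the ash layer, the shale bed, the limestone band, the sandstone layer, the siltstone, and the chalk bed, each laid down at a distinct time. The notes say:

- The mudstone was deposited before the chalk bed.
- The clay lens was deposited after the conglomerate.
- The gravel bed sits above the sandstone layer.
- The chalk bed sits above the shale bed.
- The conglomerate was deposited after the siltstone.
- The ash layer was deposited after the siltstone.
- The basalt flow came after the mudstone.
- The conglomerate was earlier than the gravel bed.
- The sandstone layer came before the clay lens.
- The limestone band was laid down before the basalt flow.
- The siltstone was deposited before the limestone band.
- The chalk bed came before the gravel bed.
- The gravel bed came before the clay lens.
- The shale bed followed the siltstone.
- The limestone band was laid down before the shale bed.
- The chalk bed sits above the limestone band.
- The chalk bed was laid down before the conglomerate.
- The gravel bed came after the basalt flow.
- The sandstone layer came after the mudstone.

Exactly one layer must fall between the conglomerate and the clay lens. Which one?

Tracing the constraints gives the conglomerate → the gravel bed → the clay lens, so the gravel bed sits after the conglomerate and before the clay lens.
No other layer is forced both after the conglomerate and before the clay lens.

the gravel bed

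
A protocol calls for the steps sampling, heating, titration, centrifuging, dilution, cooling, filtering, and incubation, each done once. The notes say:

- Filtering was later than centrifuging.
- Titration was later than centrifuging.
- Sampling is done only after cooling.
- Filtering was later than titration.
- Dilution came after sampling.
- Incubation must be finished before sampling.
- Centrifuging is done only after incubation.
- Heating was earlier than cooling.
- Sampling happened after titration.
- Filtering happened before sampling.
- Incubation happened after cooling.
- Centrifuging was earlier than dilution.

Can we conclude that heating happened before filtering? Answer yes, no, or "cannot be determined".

Chain the constraints: heating → cooling → incubation → centrifuging → filtering. Each link is directly stated, so heating comes before filtering.

yes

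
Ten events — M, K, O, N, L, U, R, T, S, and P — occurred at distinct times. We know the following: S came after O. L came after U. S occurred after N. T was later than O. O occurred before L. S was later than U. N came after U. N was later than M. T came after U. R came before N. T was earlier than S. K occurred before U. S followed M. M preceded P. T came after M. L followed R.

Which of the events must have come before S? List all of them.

Directly stated before S: M, N, O, T, and U.
K reaches S via K → U → S.
R reaches S via R → N → S.
No chain forces L (or any of the others) ahead of S.

K, M, N, O, R, T, U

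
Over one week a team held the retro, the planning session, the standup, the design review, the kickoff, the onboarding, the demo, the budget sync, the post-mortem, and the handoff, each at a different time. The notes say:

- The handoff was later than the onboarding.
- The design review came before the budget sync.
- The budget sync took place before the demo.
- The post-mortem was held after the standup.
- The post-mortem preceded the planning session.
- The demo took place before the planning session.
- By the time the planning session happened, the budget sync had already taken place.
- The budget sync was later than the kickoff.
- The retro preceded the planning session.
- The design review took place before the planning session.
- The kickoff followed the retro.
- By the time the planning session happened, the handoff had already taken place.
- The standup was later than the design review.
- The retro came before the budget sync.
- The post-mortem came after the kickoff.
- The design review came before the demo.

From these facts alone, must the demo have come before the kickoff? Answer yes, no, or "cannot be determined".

no

Tracing the constraints gives the kickoff → the budget sync → the demo, so the kickoff must come before the demo.
That means the demo cannot be before the kickoff.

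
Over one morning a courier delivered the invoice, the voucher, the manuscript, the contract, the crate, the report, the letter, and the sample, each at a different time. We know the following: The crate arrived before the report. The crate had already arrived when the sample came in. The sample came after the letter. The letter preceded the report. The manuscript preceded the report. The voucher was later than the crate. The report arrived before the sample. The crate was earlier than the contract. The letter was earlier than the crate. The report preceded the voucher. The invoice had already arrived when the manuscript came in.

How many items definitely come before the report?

4

Directly stated before the report: the crate, the letter, and the manuscript.
The invoice reaches the report via the invoice → the manuscript → the report.
No chain forces the contract (or any of the others) ahead of the report.
That's the crate, the invoice, the letter, and the manuscript — 4 in all.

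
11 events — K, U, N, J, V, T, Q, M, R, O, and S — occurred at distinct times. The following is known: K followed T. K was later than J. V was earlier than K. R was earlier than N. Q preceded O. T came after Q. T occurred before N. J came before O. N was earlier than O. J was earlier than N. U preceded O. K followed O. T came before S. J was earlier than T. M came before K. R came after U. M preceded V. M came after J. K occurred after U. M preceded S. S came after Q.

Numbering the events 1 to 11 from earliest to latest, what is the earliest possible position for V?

3

J and M must both come before V — 2 forced predecessors.
Nothing else is forced ahead of V, so its earliest slot is position 2 + 1 = 3.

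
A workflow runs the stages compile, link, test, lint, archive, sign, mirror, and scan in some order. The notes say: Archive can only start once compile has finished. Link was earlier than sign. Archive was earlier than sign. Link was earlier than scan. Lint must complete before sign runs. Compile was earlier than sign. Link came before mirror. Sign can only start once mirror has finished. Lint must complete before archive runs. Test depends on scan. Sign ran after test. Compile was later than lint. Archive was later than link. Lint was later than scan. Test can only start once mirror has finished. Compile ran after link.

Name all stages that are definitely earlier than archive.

Directly stated before archive: compile, link, and lint.
Scan reaches archive via scan → lint → archive.

compile, link, lint, scan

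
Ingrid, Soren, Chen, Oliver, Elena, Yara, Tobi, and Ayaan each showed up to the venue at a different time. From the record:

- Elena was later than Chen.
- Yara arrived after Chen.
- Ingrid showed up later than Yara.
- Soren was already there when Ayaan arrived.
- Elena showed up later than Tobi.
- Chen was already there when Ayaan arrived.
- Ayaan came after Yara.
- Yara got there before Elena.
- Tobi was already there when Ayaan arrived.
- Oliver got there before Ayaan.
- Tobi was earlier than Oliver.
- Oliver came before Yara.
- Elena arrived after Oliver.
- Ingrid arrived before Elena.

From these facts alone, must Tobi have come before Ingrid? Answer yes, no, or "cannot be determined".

Chain the constraints: Tobi → Oliver → Yara → Ingrid. Each link is directly stated, so Tobi comes before Ingrid.

yes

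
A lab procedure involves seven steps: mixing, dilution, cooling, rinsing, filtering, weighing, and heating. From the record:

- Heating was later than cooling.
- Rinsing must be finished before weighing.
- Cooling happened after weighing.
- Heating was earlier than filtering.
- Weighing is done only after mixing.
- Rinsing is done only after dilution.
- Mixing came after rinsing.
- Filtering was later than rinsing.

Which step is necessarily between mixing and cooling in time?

weighing

Tracing the constraints gives mixing → weighing → cooling, so weighing sits after mixing and before cooling.
No other step is forced both after mixing and before cooling.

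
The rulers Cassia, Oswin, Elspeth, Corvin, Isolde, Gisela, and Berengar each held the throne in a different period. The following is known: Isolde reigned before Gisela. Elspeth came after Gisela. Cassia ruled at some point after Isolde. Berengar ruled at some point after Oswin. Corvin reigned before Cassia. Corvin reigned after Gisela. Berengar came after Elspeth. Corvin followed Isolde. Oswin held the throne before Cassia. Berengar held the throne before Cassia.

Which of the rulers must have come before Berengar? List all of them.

Directly stated before Berengar: Elspeth and Oswin.
Gisela reaches Berengar via Gisela → Elspeth → Berengar.
Isolde reaches Berengar via Isolde → Gisela → Elspeth → Berengar.
No chain forces Corvin (or any of the others) ahead of Berengar.

Elspeth, Gisela, Isolde, Oswin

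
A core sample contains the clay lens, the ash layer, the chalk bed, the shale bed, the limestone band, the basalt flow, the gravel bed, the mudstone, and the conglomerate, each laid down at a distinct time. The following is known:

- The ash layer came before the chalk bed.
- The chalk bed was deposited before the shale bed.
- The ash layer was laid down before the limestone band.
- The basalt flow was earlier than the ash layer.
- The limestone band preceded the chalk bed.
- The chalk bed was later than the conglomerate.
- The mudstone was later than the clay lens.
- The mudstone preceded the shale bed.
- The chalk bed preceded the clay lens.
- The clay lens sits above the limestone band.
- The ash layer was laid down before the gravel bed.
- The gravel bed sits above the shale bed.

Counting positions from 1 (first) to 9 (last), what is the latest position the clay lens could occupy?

The clay lens must come before the gravel bed, the mudstone, and the shale bed — 3 layers forced after it.
Everything else can be placed before the clay lens in some valid order, so the clay lens can sit as late as position 9 − 3 = 6.

6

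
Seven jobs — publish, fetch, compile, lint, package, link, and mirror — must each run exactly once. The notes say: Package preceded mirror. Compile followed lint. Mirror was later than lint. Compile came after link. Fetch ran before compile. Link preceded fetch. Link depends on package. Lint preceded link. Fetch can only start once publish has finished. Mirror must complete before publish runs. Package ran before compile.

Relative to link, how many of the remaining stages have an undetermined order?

2

Forced before link: lint and package; forced after link: compile and fetch.
That leaves mirror and publish with no forced order relative to link — 2.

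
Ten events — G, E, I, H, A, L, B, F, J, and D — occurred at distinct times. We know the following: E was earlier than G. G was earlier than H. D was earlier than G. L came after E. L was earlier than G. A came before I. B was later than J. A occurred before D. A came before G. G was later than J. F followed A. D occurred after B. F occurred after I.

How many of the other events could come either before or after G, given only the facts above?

2

Forced before G: A, B, D, E, J, and L; forced after G: H.
That leaves F and I with no forced order relative to G — 2.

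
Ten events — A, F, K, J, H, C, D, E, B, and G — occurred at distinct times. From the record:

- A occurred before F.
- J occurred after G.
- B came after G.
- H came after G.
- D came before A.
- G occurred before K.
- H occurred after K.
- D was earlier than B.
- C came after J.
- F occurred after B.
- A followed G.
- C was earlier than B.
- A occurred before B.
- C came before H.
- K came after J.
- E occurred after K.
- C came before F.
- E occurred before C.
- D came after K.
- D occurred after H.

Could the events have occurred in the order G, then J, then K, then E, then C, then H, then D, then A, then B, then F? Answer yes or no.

yes

Check each stated constraint against the proposed order — e.g. G is ahead of A; G is ahead of B. Every pair is in the required order; nothing is violated.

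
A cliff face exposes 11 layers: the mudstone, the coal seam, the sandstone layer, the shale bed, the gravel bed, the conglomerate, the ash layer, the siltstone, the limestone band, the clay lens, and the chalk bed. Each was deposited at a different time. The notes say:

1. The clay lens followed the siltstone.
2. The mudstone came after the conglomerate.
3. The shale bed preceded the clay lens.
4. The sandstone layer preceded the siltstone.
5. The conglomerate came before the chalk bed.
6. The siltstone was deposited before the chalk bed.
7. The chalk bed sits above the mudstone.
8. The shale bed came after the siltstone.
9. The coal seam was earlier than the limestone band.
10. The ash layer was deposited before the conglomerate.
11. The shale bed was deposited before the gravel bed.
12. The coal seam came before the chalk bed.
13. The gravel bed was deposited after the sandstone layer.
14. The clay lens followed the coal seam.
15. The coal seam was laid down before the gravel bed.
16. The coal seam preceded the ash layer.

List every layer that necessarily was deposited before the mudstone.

the ash layer, the coal seam, the conglomerate

Directly stated before the mudstone: the conglomerate.
The ash layer reaches the mudstone via the ash layer → the conglomerate → the mudstone.
The coal seam reaches the mudstone via the coal seam → the ash layer → the conglomerate → the mudstone.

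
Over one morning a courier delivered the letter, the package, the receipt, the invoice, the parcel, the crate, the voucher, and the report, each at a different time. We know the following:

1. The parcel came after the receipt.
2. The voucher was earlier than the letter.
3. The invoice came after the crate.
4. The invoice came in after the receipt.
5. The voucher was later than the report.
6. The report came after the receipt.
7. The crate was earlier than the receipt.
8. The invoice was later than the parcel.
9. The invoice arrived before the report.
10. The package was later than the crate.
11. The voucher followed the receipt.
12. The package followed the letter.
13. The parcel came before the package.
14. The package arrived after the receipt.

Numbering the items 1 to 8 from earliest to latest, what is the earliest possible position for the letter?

The crate, the invoice, the parcel, the receipt, the report, and the voucher must all come before the letter — 6 forced predecessors.
Nothing else is forced ahead of the letter, so its earliest slot is position 6 + 1 = 7.

7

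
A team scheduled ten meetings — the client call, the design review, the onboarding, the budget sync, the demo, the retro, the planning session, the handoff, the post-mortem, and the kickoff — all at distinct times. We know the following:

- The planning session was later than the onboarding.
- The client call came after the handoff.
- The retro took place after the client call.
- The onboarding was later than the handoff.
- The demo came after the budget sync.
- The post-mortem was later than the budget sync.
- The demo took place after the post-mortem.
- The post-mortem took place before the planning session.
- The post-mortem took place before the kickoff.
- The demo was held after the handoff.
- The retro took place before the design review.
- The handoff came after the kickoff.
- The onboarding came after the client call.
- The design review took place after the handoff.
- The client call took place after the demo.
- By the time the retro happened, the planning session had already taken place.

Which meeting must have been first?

the budget sync

The budget sync has a chain of constraints placing it before every other meeting, so the budget sync must be first.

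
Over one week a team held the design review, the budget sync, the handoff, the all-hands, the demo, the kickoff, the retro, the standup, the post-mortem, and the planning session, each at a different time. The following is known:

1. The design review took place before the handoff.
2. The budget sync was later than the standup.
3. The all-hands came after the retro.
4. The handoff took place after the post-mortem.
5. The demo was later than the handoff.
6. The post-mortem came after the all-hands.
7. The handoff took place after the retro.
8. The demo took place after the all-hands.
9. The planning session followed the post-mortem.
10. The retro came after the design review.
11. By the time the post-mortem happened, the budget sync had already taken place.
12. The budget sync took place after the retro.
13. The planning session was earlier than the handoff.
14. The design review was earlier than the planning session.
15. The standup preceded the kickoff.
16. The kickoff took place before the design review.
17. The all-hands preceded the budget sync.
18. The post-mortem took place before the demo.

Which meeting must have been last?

Every other meeting has a chain of constraints placing it before the demo, so the demo is last.

the demo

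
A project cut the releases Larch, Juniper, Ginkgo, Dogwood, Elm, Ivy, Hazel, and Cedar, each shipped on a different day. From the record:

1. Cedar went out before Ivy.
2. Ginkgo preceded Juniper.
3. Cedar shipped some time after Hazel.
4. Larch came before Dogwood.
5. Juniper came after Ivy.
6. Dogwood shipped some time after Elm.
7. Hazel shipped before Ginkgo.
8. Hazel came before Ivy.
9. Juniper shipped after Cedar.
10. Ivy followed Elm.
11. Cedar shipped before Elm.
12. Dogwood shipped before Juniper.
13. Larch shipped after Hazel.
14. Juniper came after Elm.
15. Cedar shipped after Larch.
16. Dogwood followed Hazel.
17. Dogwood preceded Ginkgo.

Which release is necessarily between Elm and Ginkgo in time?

Tracing the constraints gives Elm → Dogwood → Ginkgo, so Dogwood sits after Elm and before Ginkgo.
No other release is forced both after Elm and before Ginkgo.

Dogwood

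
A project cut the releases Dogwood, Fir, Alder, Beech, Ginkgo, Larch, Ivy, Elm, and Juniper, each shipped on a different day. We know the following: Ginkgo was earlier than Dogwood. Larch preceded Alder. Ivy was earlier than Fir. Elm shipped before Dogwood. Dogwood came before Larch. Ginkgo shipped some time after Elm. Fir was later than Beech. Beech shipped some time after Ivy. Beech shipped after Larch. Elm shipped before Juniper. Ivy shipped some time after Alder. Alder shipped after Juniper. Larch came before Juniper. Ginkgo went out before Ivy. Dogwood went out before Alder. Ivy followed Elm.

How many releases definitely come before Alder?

5

Directly stated before Alder: Dogwood, Juniper, and Larch.
Elm reaches Alder via Elm → Juniper → Alder.
Ginkgo reaches Alder via Ginkgo → Dogwood → Alder.
No chain forces Fir (or any of the others) ahead of Alder.
That's Dogwood, Elm, Ginkgo, Juniper, and Larch — 5 in all.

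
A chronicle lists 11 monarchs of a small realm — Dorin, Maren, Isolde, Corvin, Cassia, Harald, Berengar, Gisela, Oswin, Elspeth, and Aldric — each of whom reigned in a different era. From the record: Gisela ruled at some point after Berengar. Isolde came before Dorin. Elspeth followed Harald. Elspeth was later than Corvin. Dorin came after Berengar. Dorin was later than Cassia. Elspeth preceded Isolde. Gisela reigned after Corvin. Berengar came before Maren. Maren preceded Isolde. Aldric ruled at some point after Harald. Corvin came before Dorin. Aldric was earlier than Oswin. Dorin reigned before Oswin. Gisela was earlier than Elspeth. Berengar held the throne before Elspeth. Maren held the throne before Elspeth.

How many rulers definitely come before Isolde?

Directly stated before Isolde: Elspeth and Maren.
Berengar reaches Isolde via Berengar → Maren → Isolde.
Corvin reaches Isolde via Corvin → Elspeth → Isolde.
Gisela reaches Isolde via Gisela → Elspeth → Isolde.
Likewise Harald reaches Isolde by chaining the stated constraints.
That's Berengar, Corvin, Elspeth, Gisela, Harald, and Maren — 6 in all.

6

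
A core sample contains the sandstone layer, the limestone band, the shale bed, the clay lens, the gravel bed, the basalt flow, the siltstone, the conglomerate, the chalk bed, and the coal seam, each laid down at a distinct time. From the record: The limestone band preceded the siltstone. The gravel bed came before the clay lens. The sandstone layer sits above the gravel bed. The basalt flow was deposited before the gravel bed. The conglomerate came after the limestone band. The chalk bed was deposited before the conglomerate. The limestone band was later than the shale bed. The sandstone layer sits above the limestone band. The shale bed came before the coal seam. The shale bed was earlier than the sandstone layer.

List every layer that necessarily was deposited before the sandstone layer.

the basalt flow, the gravel bed, the limestone band, the shale bed

Directly stated before the sandstone layer: the gravel bed, the limestone band, and the shale bed.
The basalt flow reaches the sandstone layer via the basalt flow → the gravel bed → the sandstone layer.
No chain forces the siltstone (or any of the others) ahead of the sandstone layer.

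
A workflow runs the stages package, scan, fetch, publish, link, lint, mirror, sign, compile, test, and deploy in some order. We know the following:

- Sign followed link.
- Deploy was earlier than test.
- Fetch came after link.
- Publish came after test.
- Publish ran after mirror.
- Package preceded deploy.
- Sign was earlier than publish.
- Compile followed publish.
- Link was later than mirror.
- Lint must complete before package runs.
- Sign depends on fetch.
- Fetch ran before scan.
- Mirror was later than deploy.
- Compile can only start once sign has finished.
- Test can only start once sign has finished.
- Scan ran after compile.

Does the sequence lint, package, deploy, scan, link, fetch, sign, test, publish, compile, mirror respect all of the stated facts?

The constraints require fetch before scan, but in the proposed sequence scan appears ahead of fetch. That one violation is enough.

no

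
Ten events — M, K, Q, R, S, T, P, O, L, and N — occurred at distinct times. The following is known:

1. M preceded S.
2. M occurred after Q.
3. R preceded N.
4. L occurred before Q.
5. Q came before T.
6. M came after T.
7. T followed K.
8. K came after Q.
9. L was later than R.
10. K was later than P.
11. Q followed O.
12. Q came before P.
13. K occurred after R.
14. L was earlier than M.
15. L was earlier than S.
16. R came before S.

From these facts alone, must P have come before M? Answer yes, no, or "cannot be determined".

yes

Chain the constraints: P → K → T → M. Each link is directly stated, so P comes before M.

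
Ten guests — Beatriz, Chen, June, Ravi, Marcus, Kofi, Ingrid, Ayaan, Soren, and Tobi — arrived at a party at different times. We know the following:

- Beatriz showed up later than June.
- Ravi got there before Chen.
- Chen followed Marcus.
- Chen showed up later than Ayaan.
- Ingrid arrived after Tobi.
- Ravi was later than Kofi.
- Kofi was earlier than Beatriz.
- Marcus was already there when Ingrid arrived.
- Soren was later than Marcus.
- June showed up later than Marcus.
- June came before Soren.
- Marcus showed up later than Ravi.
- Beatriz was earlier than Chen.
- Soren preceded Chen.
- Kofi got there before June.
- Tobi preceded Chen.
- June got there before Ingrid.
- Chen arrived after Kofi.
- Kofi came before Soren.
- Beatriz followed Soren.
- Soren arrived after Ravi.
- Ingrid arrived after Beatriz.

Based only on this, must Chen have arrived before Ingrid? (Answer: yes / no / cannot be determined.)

No chain of stated constraints runs from Chen to Ingrid, and none runs from Ingrid to Chen either.
So the relative order of Chen and Ingrid is not fixed by the given facts.

cannot be determined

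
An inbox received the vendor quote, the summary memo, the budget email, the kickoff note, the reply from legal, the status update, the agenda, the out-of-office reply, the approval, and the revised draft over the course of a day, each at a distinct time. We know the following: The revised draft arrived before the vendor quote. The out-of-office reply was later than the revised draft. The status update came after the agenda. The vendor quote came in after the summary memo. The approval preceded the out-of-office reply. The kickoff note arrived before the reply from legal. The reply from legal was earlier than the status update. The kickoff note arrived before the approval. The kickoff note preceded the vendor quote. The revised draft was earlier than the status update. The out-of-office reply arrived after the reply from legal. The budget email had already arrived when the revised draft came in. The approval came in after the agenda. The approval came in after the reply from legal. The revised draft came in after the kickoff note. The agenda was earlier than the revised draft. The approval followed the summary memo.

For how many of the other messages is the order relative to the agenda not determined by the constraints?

4

Forced after the agenda: the approval, the out-of-office reply, the revised draft, the status update, and the vendor quote.
That leaves the budget email, the kickoff note, the reply from legal, and the summary memo with no forced order relative to the agenda — 4.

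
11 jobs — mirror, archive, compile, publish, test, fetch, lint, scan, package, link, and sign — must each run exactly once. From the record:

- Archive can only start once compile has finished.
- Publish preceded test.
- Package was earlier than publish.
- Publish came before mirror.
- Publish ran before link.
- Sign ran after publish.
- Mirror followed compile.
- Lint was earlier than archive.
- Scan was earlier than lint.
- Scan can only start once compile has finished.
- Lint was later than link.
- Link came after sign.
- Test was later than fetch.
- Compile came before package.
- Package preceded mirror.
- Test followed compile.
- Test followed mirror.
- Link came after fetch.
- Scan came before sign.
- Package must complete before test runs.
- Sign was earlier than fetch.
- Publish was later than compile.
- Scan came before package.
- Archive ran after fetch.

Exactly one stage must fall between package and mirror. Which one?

publish

Tracing the constraints gives package → publish → mirror, so publish sits after package and before mirror.
No other stage is forced both after package and before mirror.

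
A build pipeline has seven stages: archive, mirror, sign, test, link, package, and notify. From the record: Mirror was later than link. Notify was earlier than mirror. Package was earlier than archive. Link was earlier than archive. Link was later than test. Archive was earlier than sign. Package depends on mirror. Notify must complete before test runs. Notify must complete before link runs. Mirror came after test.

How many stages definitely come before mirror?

Directly stated before mirror: link, notify, and test.
No chain forces archive (or any of the others) ahead of mirror.
That's link, notify, and test — 3 in all.

3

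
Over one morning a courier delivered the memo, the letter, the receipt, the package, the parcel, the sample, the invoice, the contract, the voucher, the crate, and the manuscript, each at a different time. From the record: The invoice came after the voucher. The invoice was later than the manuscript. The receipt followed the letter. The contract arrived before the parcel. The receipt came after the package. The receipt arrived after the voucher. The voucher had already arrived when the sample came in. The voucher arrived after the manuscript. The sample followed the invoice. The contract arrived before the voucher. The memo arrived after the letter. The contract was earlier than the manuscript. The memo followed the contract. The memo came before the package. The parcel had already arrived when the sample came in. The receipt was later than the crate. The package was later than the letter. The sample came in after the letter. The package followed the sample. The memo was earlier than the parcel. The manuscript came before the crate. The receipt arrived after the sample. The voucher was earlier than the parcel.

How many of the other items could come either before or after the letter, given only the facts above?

Forced after the letter: the memo, the package, the parcel, the receipt, and the sample.
That leaves the contract, the crate, the invoice, the manuscript, and the voucher with no forced order relative to the letter — 5.

5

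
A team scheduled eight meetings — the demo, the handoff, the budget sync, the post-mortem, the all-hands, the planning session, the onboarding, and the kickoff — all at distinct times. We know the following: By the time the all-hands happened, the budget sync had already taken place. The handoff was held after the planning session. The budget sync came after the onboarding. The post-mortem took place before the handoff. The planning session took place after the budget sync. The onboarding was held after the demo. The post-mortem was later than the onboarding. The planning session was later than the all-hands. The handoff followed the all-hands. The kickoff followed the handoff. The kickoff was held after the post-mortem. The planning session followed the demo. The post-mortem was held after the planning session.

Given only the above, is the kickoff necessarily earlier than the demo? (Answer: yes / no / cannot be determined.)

Tracing the constraints gives the demo → the planning session → the handoff → the kickoff, so the demo must come before the kickoff.
That means the kickoff cannot be before the demo.

no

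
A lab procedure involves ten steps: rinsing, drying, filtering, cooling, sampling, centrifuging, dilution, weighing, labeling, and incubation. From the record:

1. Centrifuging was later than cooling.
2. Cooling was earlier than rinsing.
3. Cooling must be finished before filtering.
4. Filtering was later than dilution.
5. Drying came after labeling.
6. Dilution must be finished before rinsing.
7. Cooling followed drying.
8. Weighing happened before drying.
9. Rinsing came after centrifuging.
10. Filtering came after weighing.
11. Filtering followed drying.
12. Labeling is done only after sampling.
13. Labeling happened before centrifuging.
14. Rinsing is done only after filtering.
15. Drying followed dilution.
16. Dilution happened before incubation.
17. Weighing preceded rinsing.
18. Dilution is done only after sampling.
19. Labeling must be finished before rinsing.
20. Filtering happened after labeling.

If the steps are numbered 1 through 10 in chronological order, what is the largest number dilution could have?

Dilution must come before centrifuging, cooling, drying, filtering, incubation, and rinsing — 6 steps forced after it.
Everything else can be placed before dilution in some valid order, so dilution can sit as late as position 10 − 6 = 4.

4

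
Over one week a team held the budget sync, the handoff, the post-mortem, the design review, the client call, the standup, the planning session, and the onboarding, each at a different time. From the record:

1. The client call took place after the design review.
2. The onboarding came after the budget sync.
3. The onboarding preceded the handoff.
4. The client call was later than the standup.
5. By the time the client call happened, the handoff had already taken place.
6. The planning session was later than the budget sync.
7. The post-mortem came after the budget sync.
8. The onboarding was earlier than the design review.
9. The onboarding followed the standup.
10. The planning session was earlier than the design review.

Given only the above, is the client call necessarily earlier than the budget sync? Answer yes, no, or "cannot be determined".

no

Tracing the constraints gives the budget sync → the onboarding → the handoff → the client call, so the budget sync must come before the client call.
That means the client call cannot be before the budget sync.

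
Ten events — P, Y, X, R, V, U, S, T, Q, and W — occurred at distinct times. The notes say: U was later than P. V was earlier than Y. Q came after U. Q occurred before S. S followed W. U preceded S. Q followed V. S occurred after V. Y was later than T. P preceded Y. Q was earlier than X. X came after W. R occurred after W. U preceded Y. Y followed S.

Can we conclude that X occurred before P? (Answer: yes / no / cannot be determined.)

Tracing the constraints gives P → U → Q → X, so P must come before X.
That means X cannot be before P.

no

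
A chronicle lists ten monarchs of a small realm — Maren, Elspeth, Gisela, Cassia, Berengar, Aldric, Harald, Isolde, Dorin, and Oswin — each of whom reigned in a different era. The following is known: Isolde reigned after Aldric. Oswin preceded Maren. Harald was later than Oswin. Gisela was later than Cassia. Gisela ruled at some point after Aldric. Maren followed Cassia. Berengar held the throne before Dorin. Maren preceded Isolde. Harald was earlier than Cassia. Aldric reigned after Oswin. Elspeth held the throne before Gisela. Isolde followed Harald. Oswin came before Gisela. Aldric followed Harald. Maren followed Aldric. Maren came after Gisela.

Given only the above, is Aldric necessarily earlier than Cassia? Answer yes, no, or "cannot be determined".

cannot be determined

No chain of stated constraints runs from Aldric to Cassia, and none runs from Cassia to Aldric either.
So the relative order of Aldric and Cassia is not fixed by the given facts.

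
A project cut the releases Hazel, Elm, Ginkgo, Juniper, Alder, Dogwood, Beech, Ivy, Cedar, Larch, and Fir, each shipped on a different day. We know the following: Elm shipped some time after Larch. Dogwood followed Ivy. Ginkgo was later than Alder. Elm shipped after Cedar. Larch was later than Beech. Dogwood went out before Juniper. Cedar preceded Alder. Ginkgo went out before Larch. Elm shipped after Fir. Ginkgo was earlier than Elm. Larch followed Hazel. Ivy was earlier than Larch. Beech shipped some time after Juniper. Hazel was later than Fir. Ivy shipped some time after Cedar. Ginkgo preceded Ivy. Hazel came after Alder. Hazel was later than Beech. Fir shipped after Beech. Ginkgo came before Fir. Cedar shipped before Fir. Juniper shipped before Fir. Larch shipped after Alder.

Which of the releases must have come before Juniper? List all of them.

Directly stated before Juniper: Dogwood.
Alder reaches Juniper via Alder → Ginkgo → Ivy → Dogwood → Juniper.
Cedar reaches Juniper via Cedar → Ivy → Dogwood → Juniper.
Ginkgo reaches Juniper via Ginkgo → Ivy → Dogwood → Juniper.
Likewise Ivy reaches Juniper by chaining the stated constraints.
No chain forces Larch (or any of the others) ahead of Juniper.

Alder, Cedar, Dogwood, Ginkgo, Ivy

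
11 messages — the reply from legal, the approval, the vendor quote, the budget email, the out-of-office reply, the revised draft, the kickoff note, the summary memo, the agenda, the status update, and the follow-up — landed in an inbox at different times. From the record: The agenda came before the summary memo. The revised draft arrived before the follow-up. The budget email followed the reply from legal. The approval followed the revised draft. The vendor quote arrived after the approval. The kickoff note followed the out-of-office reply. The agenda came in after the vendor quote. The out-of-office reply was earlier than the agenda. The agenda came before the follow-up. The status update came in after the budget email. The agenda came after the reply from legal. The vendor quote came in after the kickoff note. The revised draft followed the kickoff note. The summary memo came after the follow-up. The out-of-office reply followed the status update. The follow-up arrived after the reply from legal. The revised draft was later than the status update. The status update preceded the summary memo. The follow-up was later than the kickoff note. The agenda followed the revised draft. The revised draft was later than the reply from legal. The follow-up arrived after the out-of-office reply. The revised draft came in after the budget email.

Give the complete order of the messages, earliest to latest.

The constraints fix every adjacent pair, so only one ordering works:
the reply from legal → the budget email → the status update → the out-of-office reply → the kickoff note → the revised draft → the approval → the vendor quote → the agenda → the follow-up → the summary memo.

the reply from legal, the budget email, the status update, the out-of-office reply, the kickoff note, the revised draft, the approval, the vendor quote, the agenda, the follow-up, the summary memo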